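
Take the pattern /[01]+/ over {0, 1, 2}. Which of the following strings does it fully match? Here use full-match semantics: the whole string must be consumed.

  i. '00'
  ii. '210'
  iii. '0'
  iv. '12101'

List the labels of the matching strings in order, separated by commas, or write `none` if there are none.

i → match
ii → no match
iii → match
iv → no match

i, iii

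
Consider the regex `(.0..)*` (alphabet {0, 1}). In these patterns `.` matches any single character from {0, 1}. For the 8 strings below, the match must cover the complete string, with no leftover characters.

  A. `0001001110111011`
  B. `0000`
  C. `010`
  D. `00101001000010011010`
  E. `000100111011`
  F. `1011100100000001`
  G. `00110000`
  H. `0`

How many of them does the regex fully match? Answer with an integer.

6

A → match
B → match
C → no match
D → match
E → match
F → match
G → match
H → no match
Total matched: 6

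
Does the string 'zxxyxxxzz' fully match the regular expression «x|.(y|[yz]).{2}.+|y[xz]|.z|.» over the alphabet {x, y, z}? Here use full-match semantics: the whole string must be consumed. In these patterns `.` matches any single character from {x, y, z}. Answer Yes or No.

No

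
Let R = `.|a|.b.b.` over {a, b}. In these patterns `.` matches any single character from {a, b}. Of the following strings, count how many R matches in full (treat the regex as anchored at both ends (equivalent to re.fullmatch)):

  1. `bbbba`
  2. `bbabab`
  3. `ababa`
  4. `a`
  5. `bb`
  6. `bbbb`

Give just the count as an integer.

1 → match
2 → no match
3 → match
4 → match
5 → no match
6 → no match
Total matched: 3

3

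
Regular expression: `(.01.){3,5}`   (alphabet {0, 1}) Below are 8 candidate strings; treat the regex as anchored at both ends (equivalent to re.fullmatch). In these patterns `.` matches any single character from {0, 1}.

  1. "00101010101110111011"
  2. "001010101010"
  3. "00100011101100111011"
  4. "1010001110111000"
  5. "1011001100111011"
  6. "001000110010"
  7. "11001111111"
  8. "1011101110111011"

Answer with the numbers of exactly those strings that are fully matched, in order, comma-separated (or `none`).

1 → match
2 → match
3 → match
4 → no match
5 → match
6 → match
7 → no match
8 → match

1, 2, 3, 5, 6, 8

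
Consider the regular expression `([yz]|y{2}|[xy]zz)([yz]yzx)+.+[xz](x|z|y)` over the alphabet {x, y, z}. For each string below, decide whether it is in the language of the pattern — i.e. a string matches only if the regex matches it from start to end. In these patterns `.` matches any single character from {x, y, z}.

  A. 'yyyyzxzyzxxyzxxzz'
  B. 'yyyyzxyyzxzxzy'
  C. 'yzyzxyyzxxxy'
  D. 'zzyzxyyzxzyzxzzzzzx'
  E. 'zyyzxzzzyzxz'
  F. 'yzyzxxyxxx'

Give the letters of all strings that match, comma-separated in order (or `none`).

A → match
B → match
C → match
D → match
E → match
F → match

A, B, C, D, E, F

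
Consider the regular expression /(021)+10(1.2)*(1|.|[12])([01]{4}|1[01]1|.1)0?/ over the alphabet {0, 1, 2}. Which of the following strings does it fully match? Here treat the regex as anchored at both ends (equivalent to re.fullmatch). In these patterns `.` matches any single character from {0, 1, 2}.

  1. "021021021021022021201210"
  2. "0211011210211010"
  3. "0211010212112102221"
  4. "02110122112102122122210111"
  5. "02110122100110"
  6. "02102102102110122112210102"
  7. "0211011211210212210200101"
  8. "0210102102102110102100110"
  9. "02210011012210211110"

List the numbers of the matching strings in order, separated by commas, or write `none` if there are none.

2, 5, 7

1 → no match
2 → match
3 → no match
4 → no match
5 → match
6 → no match
7 → match
8 → no match
9 → no match — must start with "021"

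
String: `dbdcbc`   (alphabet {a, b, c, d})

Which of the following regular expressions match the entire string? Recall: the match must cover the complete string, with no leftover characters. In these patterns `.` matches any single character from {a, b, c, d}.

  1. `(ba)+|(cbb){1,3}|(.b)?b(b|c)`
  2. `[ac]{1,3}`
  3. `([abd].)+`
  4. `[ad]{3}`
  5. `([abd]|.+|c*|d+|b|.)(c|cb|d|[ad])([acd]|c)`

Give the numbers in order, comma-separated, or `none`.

3, 5

1 → no match
2 → no match
3 → match
4 → no match
5 → match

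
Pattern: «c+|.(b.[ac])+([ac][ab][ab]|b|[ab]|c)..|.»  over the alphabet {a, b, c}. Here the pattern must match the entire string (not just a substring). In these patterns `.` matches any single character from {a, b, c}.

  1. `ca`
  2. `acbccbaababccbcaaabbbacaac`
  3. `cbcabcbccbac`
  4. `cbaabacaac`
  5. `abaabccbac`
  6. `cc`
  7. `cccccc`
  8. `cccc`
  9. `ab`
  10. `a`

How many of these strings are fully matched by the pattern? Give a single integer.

6

1 → no match
2 → no match
3 → no match
4 → match
5 → match
6 → match
7 → match
8 → match
9 → no match
10 → match
Total matched: 6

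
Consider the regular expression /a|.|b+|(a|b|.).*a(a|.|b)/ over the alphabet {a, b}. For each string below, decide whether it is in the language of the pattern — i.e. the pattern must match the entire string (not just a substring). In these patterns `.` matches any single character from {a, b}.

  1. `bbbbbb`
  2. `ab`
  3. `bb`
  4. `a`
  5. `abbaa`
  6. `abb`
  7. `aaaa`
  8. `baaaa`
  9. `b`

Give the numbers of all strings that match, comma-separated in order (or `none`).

1 → match
2 → no match
3 → match
4 → match
5 → match
6 → no match
7 → match
8 → match
9 → match

1, 3, 4, 5, 7, 8, 9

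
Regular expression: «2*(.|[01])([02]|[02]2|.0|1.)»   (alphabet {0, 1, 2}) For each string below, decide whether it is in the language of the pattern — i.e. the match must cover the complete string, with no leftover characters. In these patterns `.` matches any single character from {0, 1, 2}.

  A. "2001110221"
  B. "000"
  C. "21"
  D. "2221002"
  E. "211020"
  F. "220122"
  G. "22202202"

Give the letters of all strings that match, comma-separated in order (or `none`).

B

A. "2001110221" → no match
B. "000" → match
C. "21" → no match
D. "2221002" → no match
E. "211020" → no match
F. "220122" → no match
G. "22202202" → no match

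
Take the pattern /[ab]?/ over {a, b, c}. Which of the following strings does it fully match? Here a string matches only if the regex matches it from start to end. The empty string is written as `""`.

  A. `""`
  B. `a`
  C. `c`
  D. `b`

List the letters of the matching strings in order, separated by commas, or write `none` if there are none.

A. `""` → match
B. `a` → match
C. `c` → no match
D. `b` → match

A, B, D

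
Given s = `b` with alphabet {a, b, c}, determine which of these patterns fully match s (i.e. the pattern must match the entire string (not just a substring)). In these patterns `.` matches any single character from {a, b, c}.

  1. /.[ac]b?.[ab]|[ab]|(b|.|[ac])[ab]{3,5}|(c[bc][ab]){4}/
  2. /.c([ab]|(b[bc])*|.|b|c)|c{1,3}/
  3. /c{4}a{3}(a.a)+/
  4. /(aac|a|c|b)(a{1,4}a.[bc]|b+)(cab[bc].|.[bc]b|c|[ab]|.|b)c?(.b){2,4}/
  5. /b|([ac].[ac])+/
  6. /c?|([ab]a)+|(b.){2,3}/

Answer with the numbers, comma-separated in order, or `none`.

1 → match
2 → no match
3 → no match — must start with `c`
4 → no match
5 → match
6 → no match

1, 5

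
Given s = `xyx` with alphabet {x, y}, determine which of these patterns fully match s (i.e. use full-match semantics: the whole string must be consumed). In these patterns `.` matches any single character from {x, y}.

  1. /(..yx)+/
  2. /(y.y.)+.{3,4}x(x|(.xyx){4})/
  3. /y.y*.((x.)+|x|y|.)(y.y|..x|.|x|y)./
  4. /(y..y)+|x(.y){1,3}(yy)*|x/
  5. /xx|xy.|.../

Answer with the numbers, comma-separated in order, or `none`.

1 → no match
2 → no match — must start with `y`
3 → no match — must start with `y`
4 → no match
5 → match

5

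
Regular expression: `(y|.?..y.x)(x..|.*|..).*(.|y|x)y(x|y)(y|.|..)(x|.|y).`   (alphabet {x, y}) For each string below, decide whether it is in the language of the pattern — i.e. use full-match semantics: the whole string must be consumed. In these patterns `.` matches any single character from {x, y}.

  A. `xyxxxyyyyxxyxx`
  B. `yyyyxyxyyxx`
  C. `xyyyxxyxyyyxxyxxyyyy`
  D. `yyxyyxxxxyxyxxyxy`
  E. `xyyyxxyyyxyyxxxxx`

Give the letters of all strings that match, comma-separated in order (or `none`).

A → no match
B. `yyyyxyxyyxx` → match
C → no match
D → match
E → match

B, D, E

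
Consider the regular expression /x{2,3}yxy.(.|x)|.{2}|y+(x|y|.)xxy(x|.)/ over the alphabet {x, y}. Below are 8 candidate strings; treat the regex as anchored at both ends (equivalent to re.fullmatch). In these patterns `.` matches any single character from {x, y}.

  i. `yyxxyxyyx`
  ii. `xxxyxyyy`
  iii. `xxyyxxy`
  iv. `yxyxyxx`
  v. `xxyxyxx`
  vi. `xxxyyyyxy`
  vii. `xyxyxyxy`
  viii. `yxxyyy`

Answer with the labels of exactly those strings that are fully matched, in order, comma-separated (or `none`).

i → no match
ii → match
iii → no match
iv → no match
v → match
vi → no match
vii → no match
viii → no match

ii, v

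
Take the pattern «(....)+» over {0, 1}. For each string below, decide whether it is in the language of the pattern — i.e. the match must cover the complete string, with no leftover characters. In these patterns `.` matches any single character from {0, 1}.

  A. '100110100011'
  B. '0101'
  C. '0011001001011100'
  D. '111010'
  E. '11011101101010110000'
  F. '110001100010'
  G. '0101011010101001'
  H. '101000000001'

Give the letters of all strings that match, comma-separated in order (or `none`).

A → match
B → match
C → match
D → no match
E → match
F → match
G → match
H → match

A, B, C, E, F, G, H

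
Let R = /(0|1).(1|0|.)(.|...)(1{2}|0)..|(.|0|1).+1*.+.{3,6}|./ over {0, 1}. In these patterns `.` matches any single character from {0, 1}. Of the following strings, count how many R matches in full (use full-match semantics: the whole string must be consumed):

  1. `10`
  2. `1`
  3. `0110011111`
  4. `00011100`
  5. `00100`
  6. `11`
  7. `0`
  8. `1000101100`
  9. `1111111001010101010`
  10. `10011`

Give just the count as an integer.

6

1. `10` → no match
2. `1` → match
3. `0110011111` → match
4. `00011100` → match
5. `00100` → no match
6. `11` → no match
7. `0` → match
8. `1000101100` → match
9 → match
10. `10011` → no match
Total matched: 6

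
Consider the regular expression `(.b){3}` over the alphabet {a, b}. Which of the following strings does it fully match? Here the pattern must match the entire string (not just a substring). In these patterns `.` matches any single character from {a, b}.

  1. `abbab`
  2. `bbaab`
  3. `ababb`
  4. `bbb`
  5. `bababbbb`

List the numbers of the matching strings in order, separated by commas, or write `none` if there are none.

none

1. `abbab` → no match
2. `bbaab` → no match
3. `ababb` → no match
4. `bbb` → no match
5. `bababbbb` → no match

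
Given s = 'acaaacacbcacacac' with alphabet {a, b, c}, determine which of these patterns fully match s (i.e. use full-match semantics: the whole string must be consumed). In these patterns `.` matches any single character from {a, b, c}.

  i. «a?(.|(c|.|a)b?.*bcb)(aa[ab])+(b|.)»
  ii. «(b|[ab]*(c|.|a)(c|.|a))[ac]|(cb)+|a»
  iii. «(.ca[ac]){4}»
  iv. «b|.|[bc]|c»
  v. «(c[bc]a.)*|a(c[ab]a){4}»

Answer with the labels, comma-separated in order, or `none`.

iii

i → no match
ii → no match
iii → match
iv → no match
v → no match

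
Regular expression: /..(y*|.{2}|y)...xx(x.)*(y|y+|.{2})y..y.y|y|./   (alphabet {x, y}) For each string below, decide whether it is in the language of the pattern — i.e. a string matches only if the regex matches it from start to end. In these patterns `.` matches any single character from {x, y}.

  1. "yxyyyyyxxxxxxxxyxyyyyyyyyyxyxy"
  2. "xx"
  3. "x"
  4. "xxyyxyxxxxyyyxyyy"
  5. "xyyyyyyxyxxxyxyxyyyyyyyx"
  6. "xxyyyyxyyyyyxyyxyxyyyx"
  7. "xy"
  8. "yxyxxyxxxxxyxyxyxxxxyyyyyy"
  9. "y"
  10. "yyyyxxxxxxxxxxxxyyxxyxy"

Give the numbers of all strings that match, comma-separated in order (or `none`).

1, 3, 4, 8, 9, 10

1 → match
2 → no match
3 → match
4 → match
5 → no match
6 → no match
7 → no match
8 → match
9 → match
10 → match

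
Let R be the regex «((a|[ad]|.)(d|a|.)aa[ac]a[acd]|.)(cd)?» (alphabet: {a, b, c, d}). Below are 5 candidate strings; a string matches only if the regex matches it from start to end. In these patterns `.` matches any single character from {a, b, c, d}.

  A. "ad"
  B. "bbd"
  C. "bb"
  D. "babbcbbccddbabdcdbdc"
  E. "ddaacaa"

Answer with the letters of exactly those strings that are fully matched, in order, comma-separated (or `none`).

A → no match
B → no match
C → no match
D → no match
E → match

E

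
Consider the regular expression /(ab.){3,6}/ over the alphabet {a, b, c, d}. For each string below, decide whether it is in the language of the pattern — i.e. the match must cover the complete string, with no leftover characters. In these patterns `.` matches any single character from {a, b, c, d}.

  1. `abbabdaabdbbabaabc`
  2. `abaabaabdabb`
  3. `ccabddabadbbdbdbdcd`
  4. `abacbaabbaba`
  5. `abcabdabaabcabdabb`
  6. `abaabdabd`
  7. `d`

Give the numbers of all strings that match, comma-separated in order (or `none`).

2, 5, 6

1 → no match
2 → match
3 → no match — must start with `ab`
4 → no match
5 → match
6 → match
7 → no match — must start with `ab`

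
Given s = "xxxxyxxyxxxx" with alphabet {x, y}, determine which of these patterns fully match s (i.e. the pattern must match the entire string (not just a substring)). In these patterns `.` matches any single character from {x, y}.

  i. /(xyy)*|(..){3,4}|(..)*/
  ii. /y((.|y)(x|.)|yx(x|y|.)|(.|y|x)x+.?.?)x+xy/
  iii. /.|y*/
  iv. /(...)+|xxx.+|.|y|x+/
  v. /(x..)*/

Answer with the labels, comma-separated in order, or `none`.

i → match
ii → no match — must start with "y"
iii → no match
iv → match
v → match

i, iv, v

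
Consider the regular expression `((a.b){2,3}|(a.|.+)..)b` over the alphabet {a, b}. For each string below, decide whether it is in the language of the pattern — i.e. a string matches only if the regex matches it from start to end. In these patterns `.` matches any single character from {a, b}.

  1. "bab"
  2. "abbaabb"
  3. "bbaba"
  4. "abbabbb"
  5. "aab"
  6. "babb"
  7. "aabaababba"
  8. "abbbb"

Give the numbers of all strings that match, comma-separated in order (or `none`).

1 → no match
2 → match
3 → no match — must end with "b"
4 → match
5 → no match
6 → match
7 → no match — must end with "b"
8 → match

2, 4, 6, 8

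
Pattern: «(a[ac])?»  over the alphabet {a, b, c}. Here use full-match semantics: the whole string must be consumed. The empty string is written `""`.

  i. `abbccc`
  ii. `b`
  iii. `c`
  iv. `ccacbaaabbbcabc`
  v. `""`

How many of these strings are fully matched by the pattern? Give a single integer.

i. `abbccc` → no match
ii. `b` → no match
iii. `c` → no match
iv → no match
v. `""` → match
Total matched: 1

1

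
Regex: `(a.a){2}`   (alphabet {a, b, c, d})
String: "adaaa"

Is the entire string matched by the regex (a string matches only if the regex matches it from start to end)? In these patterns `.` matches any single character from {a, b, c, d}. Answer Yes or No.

No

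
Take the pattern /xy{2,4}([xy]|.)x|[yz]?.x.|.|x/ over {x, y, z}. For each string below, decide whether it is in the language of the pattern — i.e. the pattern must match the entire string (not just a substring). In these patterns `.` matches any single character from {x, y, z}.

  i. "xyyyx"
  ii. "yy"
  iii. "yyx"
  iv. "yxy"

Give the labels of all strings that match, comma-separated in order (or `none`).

i, iv

i → match
ii → no match
iii → no match
iv → match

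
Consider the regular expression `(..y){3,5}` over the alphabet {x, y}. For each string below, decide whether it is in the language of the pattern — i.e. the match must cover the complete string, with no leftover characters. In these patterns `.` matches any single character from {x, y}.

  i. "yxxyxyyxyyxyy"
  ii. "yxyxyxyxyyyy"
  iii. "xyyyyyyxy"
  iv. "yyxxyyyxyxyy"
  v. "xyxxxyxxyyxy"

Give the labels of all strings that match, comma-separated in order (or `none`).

iii

i → no match
ii → no match
iii → match
iv → no match
v → no match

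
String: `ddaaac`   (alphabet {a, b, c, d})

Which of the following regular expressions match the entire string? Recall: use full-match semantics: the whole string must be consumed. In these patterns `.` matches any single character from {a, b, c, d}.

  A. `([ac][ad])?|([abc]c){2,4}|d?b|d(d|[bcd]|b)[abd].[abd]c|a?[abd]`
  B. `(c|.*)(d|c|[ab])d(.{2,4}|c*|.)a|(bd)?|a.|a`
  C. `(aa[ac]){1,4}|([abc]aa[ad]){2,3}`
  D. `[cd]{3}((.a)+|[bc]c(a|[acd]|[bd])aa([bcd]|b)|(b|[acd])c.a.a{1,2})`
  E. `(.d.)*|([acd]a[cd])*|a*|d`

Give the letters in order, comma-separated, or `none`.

A

A → match
B → no match
C → no match
D → no match
E → no match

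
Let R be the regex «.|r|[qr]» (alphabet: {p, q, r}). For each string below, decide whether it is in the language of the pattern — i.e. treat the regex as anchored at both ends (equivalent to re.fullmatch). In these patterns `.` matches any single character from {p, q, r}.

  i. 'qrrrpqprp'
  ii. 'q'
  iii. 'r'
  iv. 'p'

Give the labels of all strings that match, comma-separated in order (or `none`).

ii, iii, iv

i. 'qrrrpqprp' → no match
ii. 'q' → match
iii. 'r' → match
iv. 'p' → match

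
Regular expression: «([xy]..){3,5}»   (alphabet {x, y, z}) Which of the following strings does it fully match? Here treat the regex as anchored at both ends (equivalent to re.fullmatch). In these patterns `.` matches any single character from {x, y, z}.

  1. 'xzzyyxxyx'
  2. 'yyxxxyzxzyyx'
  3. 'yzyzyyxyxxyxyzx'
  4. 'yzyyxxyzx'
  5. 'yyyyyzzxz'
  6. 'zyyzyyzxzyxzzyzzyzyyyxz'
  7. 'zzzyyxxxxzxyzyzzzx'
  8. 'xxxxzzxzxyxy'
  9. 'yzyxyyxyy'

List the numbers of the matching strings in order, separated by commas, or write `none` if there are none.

1 → match
2 → no match
3 → no match
4 → match
5 → no match
6 → no match
7 → no match
8 → match
9 → match

1, 4, 8, 9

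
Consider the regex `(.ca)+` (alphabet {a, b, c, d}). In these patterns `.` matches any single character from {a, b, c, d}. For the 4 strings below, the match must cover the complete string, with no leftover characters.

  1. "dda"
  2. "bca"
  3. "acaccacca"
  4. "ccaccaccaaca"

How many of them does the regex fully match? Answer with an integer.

1 → no match — must end with "ca"
2 → match
3 → match
4 → match
Total matched: 3

3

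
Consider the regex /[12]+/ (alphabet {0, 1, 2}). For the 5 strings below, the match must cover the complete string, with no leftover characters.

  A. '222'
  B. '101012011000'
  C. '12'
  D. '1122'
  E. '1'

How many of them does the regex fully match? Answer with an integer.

A → match
B → no match
C → match
D → match
E → match
Total matched: 4

4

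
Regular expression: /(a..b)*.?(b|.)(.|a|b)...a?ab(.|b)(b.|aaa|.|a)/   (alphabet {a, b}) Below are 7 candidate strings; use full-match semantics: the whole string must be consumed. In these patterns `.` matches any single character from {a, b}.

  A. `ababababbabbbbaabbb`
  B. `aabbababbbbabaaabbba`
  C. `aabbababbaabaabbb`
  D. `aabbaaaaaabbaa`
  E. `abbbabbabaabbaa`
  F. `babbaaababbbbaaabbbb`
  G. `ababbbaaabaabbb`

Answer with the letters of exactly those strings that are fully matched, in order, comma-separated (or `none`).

A → match
B → match
C → match
D → no match
E → no match
F → no match
G → match

A, B, C, G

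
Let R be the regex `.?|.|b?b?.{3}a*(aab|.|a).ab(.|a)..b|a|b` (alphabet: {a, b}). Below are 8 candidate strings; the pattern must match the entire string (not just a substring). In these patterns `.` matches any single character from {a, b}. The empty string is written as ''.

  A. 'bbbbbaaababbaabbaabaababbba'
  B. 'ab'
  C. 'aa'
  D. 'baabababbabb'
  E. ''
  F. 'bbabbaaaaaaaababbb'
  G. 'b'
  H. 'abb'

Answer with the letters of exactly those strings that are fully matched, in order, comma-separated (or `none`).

D, E, F, G

A → no match
B → no match
C → no match
D → match
E → match
F → match
G → match
H → no match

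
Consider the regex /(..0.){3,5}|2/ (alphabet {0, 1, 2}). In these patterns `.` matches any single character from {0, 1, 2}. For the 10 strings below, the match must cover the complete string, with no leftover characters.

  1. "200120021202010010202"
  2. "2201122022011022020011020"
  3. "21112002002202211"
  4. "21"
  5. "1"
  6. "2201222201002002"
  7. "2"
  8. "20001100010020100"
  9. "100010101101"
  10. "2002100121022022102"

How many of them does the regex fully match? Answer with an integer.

1

1 → no match
2 → no match
3 → no match
4 → no match
5 → no match
6 → no match
7 → match
8 → no match
9 → no match
10 → no match
Total matched: 1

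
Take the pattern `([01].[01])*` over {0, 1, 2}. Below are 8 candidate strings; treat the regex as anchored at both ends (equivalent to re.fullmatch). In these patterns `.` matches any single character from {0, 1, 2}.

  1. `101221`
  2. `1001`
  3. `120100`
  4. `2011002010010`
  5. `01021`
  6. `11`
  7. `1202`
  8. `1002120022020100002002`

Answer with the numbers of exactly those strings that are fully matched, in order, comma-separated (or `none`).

1. `101221` → no match
2. `1001` → no match
3. `120100` → match
4 → no match
5. `01021` → no match
6. `11` → no match
7. `1202` → no match
8 → no match

3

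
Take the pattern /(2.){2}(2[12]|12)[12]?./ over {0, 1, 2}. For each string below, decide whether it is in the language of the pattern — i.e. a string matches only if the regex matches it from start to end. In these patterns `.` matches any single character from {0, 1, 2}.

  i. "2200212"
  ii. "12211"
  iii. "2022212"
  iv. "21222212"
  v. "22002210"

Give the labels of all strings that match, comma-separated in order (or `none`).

i. "2200212" → no match
ii. "12211" → no match — must start with "2"
iii. "2022212" → match
iv. "21222212" → match
v. "22002210" → no match

iii, iv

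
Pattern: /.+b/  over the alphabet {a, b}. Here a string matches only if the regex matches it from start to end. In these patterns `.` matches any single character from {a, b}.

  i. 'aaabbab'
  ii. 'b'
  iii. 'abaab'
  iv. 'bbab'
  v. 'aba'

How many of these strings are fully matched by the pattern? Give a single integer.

i → match
ii → no match
iii → match
iv → match
v → no match — must end with 'b'
Total matched: 3

3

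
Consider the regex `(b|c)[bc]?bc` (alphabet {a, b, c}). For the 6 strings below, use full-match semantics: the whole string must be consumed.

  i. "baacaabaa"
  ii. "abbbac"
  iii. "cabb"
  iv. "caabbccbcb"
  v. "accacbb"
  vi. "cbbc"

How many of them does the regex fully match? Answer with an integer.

1

i → no match — must end with "bc"
ii → no match — must end with "bc"
iii → no match — must end with "bc"
iv → no match — must end with "bc"
v → no match — must end with "bc"
vi → match
Total matched: 1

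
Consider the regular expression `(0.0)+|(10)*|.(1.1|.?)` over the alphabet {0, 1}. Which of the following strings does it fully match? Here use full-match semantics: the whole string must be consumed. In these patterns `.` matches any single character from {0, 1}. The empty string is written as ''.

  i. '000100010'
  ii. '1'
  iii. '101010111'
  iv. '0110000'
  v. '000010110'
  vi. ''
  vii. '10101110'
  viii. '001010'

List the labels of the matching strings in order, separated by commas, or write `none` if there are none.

ii, vi

i → no match
ii → match
iii → no match
iv → no match
v → no match
vi → match
vii → no match
viii → no match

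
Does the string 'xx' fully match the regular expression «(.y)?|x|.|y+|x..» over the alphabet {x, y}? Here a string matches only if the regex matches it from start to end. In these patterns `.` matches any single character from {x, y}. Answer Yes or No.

No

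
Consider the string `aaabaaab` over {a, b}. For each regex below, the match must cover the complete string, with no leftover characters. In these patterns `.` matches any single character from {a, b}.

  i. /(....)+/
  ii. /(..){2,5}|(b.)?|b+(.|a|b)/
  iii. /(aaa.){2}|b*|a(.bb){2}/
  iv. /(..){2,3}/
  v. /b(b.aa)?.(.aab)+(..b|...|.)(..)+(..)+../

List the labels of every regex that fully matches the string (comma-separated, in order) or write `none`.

i, ii, iii

i → match
ii → match
iii → match
iv → no match
v → no match — must start with `b`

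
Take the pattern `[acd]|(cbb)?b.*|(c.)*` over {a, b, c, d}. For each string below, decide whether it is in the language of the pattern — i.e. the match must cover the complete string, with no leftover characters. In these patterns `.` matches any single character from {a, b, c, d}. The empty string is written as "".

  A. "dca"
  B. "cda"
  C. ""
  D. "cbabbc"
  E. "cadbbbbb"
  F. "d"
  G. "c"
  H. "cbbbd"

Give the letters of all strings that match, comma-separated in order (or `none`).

C, F, G, H

A → no match
B → no match
C → match
D → no match
E → no match
F → match
G → match
H → match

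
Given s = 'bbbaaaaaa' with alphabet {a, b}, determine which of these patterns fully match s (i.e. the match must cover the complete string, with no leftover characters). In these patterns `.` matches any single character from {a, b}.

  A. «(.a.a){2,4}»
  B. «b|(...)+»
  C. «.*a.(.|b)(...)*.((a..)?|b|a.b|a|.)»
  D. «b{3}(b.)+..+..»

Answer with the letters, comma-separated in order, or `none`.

B, C

A → no match
B → match
C → match
D → no match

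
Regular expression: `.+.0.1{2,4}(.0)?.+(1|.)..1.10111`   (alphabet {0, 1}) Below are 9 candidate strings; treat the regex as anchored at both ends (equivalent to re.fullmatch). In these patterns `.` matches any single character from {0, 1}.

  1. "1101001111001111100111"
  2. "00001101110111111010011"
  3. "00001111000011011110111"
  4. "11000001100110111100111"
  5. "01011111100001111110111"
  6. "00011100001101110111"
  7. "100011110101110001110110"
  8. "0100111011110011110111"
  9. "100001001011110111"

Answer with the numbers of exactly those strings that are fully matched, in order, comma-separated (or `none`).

3, 5, 6, 8

1 → no match — must end with "10111"
2 → no match — must end with "10111"
3 → match
4 → no match — must end with "10111"
5 → match
6 → match
7 → no match — must end with "10111"
8 → match
9 → no match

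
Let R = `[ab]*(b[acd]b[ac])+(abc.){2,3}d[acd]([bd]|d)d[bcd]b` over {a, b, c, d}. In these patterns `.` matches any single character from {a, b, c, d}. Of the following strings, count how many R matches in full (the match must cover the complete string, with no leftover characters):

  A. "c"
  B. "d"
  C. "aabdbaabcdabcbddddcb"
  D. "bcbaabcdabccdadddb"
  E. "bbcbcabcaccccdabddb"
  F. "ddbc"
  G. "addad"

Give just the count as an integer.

A → no match — must end with "b"
B → no match — must end with "b"
C → match
D → match
E → no match
F → no match — must end with "b"
G → no match — must end with "b"
Total matched: 2

2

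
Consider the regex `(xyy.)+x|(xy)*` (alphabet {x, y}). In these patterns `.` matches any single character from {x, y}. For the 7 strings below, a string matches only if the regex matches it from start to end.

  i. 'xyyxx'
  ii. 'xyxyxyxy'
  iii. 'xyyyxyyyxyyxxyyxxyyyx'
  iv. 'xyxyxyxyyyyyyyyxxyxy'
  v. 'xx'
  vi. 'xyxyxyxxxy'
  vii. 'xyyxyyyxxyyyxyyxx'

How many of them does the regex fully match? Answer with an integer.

3

i → match
ii → match
iii → match
iv → no match
v → no match
vi → no match
vii → no match
Total matched: 3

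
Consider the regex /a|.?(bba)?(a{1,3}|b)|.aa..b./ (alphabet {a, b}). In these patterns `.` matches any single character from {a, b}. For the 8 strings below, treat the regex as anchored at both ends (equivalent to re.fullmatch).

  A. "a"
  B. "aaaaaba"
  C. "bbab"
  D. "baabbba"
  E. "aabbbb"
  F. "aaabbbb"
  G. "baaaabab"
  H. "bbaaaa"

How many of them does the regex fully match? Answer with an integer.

A → match
B → match
C → match
D → match
E → no match
F → match
G → no match
H → match
Total matched: 6

6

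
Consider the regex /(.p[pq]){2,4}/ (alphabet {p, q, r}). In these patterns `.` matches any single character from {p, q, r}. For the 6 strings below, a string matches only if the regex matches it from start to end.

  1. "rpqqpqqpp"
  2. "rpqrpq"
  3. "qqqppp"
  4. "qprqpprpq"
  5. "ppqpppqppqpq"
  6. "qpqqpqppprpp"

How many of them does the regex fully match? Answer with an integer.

1 → match
2 → match
3 → no match
4 → no match
5 → match
6 → match
Total matched: 4

4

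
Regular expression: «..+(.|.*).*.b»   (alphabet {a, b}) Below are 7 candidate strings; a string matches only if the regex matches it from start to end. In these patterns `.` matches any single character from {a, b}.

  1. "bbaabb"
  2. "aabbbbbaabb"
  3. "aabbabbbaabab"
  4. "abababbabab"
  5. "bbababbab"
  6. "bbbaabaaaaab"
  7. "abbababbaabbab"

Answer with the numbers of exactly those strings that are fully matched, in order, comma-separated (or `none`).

1 → match
2 → match
3 → match
4 → match
5 → match
6 → match
7 → match

1, 2, 3, 4, 5, 6, 7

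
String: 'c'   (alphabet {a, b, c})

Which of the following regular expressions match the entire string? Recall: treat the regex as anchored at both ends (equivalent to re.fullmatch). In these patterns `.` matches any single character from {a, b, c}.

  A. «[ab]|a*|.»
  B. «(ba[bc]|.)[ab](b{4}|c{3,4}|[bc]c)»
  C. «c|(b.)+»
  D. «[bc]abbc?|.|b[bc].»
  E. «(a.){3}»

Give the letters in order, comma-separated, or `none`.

A, C, D

A → match
B → no match
C → match
D → match
E → no match — must start with 'a'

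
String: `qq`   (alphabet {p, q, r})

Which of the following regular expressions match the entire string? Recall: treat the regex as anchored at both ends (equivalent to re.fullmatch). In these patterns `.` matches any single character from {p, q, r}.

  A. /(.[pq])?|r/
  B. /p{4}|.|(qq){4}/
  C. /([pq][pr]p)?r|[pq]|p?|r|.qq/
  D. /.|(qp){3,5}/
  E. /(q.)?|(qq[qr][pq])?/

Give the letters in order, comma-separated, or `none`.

A → match
B → no match
C → no match
D → no match
E → match

A, E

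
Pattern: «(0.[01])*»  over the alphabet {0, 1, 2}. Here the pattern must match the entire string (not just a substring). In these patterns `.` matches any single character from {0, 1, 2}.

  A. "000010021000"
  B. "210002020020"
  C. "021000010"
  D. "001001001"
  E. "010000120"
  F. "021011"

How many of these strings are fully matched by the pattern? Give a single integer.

A → match
B → no match
C → match
D → match
E → no match
F → match
Total matched: 4

4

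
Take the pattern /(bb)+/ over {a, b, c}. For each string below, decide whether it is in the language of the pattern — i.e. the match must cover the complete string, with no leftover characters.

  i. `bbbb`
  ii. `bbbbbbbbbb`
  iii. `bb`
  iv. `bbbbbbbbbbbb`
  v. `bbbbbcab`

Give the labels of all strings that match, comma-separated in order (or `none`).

i → match
ii → match
iii → match
iv → match
v → no match — must end with `bb`

i, ii, iii, iv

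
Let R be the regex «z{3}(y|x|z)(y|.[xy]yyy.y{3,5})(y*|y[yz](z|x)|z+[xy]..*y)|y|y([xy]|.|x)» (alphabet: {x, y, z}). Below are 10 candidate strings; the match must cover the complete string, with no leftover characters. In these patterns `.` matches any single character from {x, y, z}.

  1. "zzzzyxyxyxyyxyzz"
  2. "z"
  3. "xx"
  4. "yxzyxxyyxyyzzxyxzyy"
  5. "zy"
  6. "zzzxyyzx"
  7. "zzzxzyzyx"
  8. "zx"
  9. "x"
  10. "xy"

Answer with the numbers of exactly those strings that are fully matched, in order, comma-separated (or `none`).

6

1 → no match
2 → no match
3 → no match
4 → no match
5 → no match
6 → match
7 → no match
8 → no match
9 → no match
10 → no match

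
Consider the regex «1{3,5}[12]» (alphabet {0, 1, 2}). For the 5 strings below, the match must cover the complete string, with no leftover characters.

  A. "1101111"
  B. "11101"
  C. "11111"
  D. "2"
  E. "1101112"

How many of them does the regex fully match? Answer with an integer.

1

A → no match
B → no match
C → match
D → no match — must start with "1"
E → no match
Total matched: 1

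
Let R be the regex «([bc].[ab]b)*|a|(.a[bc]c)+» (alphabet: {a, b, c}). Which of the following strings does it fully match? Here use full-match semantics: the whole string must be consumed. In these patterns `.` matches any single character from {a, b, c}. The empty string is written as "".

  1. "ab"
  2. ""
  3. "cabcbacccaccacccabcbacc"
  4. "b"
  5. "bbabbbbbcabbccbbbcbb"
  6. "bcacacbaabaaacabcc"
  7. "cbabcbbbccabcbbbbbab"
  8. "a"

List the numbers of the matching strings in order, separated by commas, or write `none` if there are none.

1 → no match
2 → match
3 → no match
4 → no match
5 → match
6 → no match
7 → match
8 → match

2, 5, 7, 8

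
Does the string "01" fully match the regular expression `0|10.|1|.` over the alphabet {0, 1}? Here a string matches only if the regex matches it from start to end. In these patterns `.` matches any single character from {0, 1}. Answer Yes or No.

No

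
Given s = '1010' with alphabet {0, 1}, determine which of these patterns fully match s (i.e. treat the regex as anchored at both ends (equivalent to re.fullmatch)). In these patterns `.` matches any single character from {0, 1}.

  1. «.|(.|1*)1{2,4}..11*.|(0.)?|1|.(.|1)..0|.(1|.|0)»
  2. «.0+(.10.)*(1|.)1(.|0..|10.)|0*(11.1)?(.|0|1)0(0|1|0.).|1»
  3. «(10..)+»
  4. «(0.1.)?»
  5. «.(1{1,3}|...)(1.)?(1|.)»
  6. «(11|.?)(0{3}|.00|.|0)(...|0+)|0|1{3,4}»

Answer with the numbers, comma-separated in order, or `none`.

1 → no match
2 → match
3 → match
4 → no match
5 → no match
6 → match

2, 3, 6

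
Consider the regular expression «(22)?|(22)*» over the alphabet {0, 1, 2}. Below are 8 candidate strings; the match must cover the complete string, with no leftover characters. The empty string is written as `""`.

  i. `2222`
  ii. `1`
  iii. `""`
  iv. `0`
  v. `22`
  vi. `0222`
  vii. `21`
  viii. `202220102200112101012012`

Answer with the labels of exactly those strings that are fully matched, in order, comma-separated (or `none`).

i → match
ii → no match
iii → match
iv → no match
v → match
vi → no match
vii → no match
viii → no match

i, iii, v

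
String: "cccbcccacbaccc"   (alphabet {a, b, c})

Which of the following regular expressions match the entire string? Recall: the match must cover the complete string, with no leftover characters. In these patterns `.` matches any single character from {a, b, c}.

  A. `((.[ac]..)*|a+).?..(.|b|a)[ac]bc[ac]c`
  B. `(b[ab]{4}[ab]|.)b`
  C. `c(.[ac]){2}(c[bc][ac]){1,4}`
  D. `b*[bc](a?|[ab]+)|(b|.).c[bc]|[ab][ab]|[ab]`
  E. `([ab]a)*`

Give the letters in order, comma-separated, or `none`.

C

A → no match
B → no match — must end with "b"
C → match
D → no match
E → no match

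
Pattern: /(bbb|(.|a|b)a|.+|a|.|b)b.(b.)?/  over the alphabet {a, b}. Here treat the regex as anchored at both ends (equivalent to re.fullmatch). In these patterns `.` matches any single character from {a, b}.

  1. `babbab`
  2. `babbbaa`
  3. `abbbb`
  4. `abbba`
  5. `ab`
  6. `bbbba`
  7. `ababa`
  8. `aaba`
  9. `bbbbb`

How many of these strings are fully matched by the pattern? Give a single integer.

6

1 → no match
2 → no match
3 → match
4 → match
5 → no match
6 → match
7 → match
8 → match
9 → match
Total matched: 6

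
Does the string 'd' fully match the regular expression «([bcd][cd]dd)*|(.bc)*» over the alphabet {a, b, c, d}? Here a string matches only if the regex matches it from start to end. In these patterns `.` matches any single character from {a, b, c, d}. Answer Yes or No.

No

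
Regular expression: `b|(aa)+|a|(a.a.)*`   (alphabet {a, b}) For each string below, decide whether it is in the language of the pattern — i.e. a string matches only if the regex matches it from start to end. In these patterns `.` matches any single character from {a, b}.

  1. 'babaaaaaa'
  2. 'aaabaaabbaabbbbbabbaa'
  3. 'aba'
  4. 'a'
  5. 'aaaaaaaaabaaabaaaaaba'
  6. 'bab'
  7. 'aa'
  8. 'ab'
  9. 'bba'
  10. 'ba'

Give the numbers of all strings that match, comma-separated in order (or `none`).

1 → no match
2 → no match
3 → no match
4 → match
5 → no match
6 → no match
7 → match
8 → no match
9 → no match
10 → no match

4, 7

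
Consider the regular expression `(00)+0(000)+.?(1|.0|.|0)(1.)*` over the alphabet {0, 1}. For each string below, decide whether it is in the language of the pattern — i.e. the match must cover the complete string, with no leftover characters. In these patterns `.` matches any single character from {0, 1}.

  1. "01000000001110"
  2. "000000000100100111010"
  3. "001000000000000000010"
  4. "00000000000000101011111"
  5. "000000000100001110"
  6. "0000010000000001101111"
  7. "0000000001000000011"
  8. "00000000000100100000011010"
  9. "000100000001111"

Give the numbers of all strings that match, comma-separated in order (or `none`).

none

1 → no match — must start with "00"
2 → no match
3 → no match
4 → no match
5 → no match
6 → no match
7 → no match
8 → no match
9 → no match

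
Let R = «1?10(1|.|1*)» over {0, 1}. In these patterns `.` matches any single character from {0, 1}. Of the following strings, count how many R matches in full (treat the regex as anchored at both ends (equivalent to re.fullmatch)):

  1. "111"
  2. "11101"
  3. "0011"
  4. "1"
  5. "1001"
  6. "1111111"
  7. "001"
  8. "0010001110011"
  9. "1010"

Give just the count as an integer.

0

1 → no match
2 → no match
3 → no match
4 → no match
5 → no match
6 → no match
7 → no match
8 → no match
9 → no match
Total matched: 0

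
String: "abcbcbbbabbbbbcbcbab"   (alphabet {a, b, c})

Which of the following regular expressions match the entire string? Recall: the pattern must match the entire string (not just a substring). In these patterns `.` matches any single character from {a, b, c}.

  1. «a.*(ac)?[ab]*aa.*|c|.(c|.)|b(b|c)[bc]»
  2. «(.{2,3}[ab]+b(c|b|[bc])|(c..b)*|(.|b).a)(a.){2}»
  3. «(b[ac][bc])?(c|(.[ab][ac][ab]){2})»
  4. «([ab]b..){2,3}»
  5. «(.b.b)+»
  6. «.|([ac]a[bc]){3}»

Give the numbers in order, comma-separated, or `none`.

5

1 → no match
2 → no match
3 → no match
4 → no match
5 → match
6 → no match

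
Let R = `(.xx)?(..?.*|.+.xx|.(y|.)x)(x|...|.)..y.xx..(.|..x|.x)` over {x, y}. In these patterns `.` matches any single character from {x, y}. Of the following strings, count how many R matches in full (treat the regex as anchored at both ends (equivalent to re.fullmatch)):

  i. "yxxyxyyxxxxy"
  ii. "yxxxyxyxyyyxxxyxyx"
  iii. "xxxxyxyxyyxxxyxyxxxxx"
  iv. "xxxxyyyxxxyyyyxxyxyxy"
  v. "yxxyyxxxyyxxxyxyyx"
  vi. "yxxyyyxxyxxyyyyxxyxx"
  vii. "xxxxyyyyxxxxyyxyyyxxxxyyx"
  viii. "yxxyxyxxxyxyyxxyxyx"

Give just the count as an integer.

6

i → match
ii → match
iii → no match
iv → no match
v → match
vi → match
vii → match
viii → match
Total matched: 6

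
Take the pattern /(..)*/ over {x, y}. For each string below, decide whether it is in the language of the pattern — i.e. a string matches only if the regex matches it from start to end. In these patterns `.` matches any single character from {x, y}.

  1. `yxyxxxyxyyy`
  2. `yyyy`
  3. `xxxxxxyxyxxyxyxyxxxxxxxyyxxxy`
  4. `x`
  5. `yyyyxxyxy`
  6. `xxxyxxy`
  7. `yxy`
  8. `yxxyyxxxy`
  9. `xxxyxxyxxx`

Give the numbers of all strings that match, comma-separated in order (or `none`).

1. `yxyxxxyxyyy` → no match
2. `yyyy` → match
3 → no match
4. `x` → no match
5. `yyyyxxyxy` → no match
6. `xxxyxxy` → no match
7. `yxy` → no match
8. `yxxyyxxxy` → no match
9. `xxxyxxyxxx` → match

2, 9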